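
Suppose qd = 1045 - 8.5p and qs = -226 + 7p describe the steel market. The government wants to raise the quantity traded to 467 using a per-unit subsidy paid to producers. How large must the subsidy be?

Required subsidy s = 31 per unit

At q = 467, invert demand for the buyer price: pb = (1045 − 467)/8.5 = 68; invert supply for the seller price: ps = (467 − (-226))/7 = 99.
The subsidy must fill the gap: s = ps − pb = 99 − 68 = 31.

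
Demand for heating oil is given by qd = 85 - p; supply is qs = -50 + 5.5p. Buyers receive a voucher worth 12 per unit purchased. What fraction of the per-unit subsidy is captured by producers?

Pre-subsidy: 85 - p = -50 + 5.5p gives p* = 270/13, q* = 835/13.
With the rebate, buyers effectively pay pb = ps − 12, where ps is the price sellers receive.
Demand in terms of ps becomes qd = 85 − 1(ps − 12) = 97 - ps. Setting this equal to supply: 97 - ps = -50 + 5.5ps, so ps = 294/13.
Buyers pay pb = 294/13 − 12 = 138/13; q' = -50 + 5.5·(294/13) = 967/13.
Buyers' price falls by p* − pb = 270/13 − 138/13 = 132/13; sellers' price rises by ps − p* = 294/13 − 270/13 = 24/13.
So producers capture (24/13)/12 = 2/13 of each unit of subsidy.

Producer share = 2/13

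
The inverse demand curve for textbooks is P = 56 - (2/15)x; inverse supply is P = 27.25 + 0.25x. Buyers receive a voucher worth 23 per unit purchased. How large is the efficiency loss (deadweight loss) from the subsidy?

Pre-subsidy: 56 - (2/15)x = 27.25 + 0.25x gives x* = 75 and P* = 46.
With the rebate, buyers effectively pay Pb = Ps − 23, where Ps is the price sellers receive.
On the curves, Pb = 56 - (2/15)x and Ps = 27.25 + 0.25x; the wedge Ps − Pb = 23 gives 27.25 + 0.25x − (56 - (2/15)x) = 23, so x' = 135.
Then Pb = 56 − (2/15)·135 = 38 and Ps = 27.25 + 0.25·135 = 61.
The subsidy expands output by 135 − 75 = 60 past the efficient level; on those units the gap between marginal cost and willingness to pay runs from 0 up to 23.
DWL = ½ × 23 × 60 = 690.

Deadweight loss = 690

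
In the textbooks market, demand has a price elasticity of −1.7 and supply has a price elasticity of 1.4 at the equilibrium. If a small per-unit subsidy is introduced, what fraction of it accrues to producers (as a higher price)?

Producer share = 17/31

For a small subsidy around the equilibrium, the benefit split depends on the relative slopes, which at a point are proportional to the elasticities.
Buyer share = εs/(εs + |εd|) = 1.4/(1.4 + 1.7) = 14/31; seller share = |εd|/(εs + |εd|) = 17/31.
So producers capture 17/31 of the subsidy.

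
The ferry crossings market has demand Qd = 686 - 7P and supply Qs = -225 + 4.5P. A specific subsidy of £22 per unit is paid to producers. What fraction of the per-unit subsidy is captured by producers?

Pre-subsidy: 686 - 7P = -225 + 4.5P gives P* = 1822/23, Q* = 3024/23.
With the subsidy, sellers receive Ps = Pb + 22 for each unit, where Pb is the price buyers pay.
Supply in terms of Pb becomes Qs = -225 + 4.5(Pb + 22) = -126 + 4.5Pb. Setting this equal to demand: 686 - 7Pb = -126 + 4.5Pb, so Pb = 1624/23.
Sellers receive Ps = 1624/23 + 22 = 2130/23; Q' = 686 − 7·(1624/23) = 4410/23.
Buyers' price falls by P* − Pb = 1822/23 − 1624/23 = 198/23; sellers' price rises by Ps − P* = 2130/23 − 1822/23 = 308/23.
So producers capture (308/23)/22 = 14/23 of each unit of subsidy.

Producer share = 14/23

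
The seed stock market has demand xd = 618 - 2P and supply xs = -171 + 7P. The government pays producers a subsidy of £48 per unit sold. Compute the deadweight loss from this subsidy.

Deadweight loss = £1792

Pre-subsidy: 618 - 2P = -171 + 7P gives P* = 263/3, x* = 1328/3.
With the subsidy, sellers receive Ps = Pb + 48 for each unit, where Pb is the price buyers pay.
Supply in terms of Pb becomes xs = -171 + 7(Pb + 48) = 165 + 7Pb. Setting this equal to demand: 618 - 2Pb = 165 + 7Pb, so Pb = 151/3.
Sellers receive Ps = 151/3 + 48 = 295/3; x' = 618 − 2·(151/3) = 1552/3.
The subsidy expands output by 1552/3 − 1328/3 = 224/3 past the efficient level; on those units the gap between marginal cost and willingness to pay runs from 0 up to 48.
DWL = ½ × 48 × 224/3 = 1792.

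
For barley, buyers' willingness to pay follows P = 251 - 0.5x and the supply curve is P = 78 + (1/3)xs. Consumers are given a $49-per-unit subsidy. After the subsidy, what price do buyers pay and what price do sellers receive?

Buyers pay $117.8; sellers receive $166.8

Pre-subsidy: 251 - 0.5x = 78 + (1/3)x gives x* = 207.6 and P* = 147.2.
With the rebate, buyers effectively pay Pb = Ps − 49, where Ps is the price sellers receive.
On the curves, Pb = 251 - 0.5x and Ps = 78 + (1/3)x; the wedge Ps − Pb = 49 gives 78 + (1/3)x − (251 - 0.5x) = 49, so x' = 266.4.
Then Pb = 251 − 0.5·266.4 = 117.8 and Ps = 78 + (1/3)·266.4 = 166.8.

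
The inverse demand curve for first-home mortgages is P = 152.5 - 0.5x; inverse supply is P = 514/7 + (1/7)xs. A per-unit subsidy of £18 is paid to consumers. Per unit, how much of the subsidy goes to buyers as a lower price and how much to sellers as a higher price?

Pre-subsidy: 152.5 - 0.5x = 514/7 + (1/7)x gives x* = 123 and P* = 91.
With the rebate, buyers effectively pay Pb = Ps − 18, where Ps is the price sellers receive.
On the curves, Pb = 152.5 - 0.5x and Ps = 514/7 + (1/7)x; the wedge Ps − Pb = 18 gives 514/7 + (1/7)x − (152.5 - 0.5x) = 18, so x' = 151.
Then Pb = 152.5 − 0.5·151 = 77 and Ps = 514/7 + (1/7)·151 = 95.
Buyers' price falls by P* − Pb = 91 − 77 = 14; sellers' price rises by Ps − P* = 95 − 91 = 4.

Buyers gain £14 per unit; sellers gain £4 per unit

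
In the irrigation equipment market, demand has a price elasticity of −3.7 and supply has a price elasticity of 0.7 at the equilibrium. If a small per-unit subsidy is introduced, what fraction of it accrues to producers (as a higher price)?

Producer share = 37/44

For a small subsidy around the equilibrium, the benefit split depends on the relative slopes, which at a point are proportional to the elasticities.
Buyer share = εs/(εs + |εd|) = 0.7/(0.7 + 3.7) = 7/44; seller share = |εd|/(εs + |εd|) = 37/44.
So producers capture 37/44 of the subsidy.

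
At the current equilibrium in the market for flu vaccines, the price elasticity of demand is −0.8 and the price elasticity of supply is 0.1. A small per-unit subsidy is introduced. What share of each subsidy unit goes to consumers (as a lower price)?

For a small subsidy around the equilibrium, the benefit split depends on the relative slopes, which at a point are proportional to the elasticities.
Buyer share = εs/(εs + |εd|) = 0.1/(0.1 + 0.8) = 1/9; seller share = |εd|/(εs + |εd|) = 8/9.

Consumer share = 1/9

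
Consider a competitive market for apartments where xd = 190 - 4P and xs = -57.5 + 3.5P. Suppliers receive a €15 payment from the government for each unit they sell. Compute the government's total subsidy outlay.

Pre-subsidy: 190 - 4P = -57.5 + 3.5P gives P* = 33, x* = 58.
With the subsidy, sellers receive Ps = Pb + 15 for each unit, where Pb is the price buyers pay.
Supply in terms of Pb becomes xs = -57.5 + 3.5(Pb + 15) = -5 + 3.5Pb. Setting this equal to demand: 190 - 4Pb = -5 + 3.5Pb, so Pb = 26.
Sellers receive Ps = 26 + 15 = 41; x' = 190 − 4·26 = 86.
Government outlay = subsidy × quantity = 15 × 86 = 1290.

Government cost = €1290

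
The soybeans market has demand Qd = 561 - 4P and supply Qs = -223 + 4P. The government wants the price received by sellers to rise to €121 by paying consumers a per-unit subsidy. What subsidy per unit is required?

At a seller price of 121, quantity supplied is -223 + 4·121 = 261.
Buyers absorb 261 only when they pay Pb with 561 − 4·Pb = 261, i.e. Pb = 75.
s = Ps − Pb = 121 − 75 = 46.

Required subsidy s = €46 per unit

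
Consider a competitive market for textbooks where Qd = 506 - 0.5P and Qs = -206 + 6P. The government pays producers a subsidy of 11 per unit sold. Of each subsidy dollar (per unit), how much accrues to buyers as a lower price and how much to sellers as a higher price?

Pre-subsidy: 506 - 0.5P = -206 + 6P gives P* = 1424/13, Q* = 5866/13.
With the subsidy, sellers receive Ps = Pb + 11 for each unit, where Pb is the price buyers pay.
Supply in terms of Pb becomes Qs = -206 + 6(Pb + 11) = -140 + 6Pb. Setting this equal to demand: 506 - 0.5Pb = -140 + 6Pb, so Pb = 1292/13.
Sellers receive Ps = 1292/13 + 11 = 1435/13; Q' = 506 − 0.5·(1292/13) = 5932/13.
Buyers' price falls by P* − Pb = 1424/13 − 1292/13 = 132/13; sellers' price rises by Ps − P* = 1435/13 − 1424/13 = 11/13.

Buyers gain 132/13 per unit; sellers gain 11/13 per unit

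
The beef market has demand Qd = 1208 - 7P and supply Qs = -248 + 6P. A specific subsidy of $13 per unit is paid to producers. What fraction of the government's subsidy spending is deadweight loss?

DWL / government spending = 21/466

Pre-subsidy: 1208 - 7P = -248 + 6P gives P* = 112, Q* = 424.
With the subsidy, sellers receive Ps = Pb + 13 for each unit, where Pb is the price buyers pay.
Supply in terms of Pb becomes Qs = -248 + 6(Pb + 13) = -170 + 6Pb. Setting this equal to demand: 1208 - 7Pb = -170 + 6Pb, so Pb = 106.
Sellers receive Ps = 106 + 13 = 119; Q' = 1208 − 7·106 = 466.
ΔCS = ½(424 + 466)(112 − 106) = 2670; ΔPS = ½(424 + 466)(119 − 112) = 3115.
Government spending = 13 × 466 = 6058.
DWL = ½ × 13 × (466 − 424) = 273; fraction = 273 / 6058 = 21/466.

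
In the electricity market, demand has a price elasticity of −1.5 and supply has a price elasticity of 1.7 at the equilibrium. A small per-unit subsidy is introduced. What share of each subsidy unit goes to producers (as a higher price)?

Producer share = 0.46875

For a small subsidy around the equilibrium, the benefit split depends on the relative slopes, which at a point are proportional to the elasticities.
Buyer share = εs/(εs + |εd|) = 1.7/(1.7 + 1.5) = 0.53125; seller share = |εd|/(εs + |εd|) = 0.46875.
So producers capture 0.46875 of the subsidy.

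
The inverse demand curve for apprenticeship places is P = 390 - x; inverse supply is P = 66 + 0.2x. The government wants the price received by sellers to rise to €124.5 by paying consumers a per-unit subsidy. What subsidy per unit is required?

At a seller price of 124.5, quantity supplied is -330 + 5·124.5 = 292.5.
Buyers absorb 292.5 only when they pay Pb = 390 − 1·292.5 = 97.5.
s = Ps − Pb = 124.5 − 97.5 = 27.

Required subsidy s = €27 per unit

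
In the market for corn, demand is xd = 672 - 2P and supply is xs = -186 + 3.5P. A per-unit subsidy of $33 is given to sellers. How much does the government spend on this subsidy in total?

Pre-subsidy: 672 - 2P = -186 + 3.5P gives P* = 156, x* = 360.
With the subsidy, sellers receive Ps = Pb + 33 for each unit, where Pb is the price buyers pay.
Supply in terms of Pb becomes xs = -186 + 3.5(Pb + 33) = -70.5 + 3.5Pb. Setting this equal to demand: 672 - 2Pb = -70.5 + 3.5Pb, so Pb = 135.
Sellers receive Ps = 135 + 33 = 168; x' = 672 − 2·135 = 402.
Government outlay = subsidy × quantity = 33 × 402 = 13266.

Government cost = $13266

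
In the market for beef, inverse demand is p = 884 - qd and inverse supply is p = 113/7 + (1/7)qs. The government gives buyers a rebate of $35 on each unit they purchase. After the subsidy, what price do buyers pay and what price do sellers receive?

Buyers pay $94; sellers receive $129

Pre-subsidy: 884 - q = 113/7 + (1/7)q gives q* = 759.375 and p* = 124.625.
With the rebate, buyers effectively pay pb = ps − 35, where ps is the price sellers receive.
On the curves, pb = 884 - q and ps = 113/7 + (1/7)q; the wedge ps − pb = 35 gives 113/7 + (1/7)q − (884 - q) = 35, so q' = 790.
Then pb = 884 − 1·790 = 94 and ps = 113/7 + (1/7)·790 = 129.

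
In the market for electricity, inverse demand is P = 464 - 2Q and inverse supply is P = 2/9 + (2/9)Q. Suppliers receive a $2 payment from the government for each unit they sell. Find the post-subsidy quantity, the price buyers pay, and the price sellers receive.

Q' = 209.6; buyers pay $44.8; sellers receive $46.8

Pre-subsidy: 464 - 2Q = 2/9 + (2/9)Q gives Q* = 208.7 and P* = 46.6.
With the subsidy, sellers receive Ps = Pb + 2 for each unit, where Pb is the price buyers pay.
On the curves, Pb = 464 - 2Q and Ps = 2/9 + (2/9)Q; the wedge Ps − Pb = 2 gives 2/9 + (2/9)Q − (464 - 2Q) = 2, so Q' = 209.6.
Then Pb = 464 − 2·209.6 = 44.8 and Ps = 2/9 + (2/9)·209.6 = 46.8.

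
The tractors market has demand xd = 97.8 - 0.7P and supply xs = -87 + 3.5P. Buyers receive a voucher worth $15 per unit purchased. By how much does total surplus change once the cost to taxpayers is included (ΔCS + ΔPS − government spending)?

Pre-subsidy: 97.8 - 0.7P = -87 + 3.5P gives P* = 44, x* = 67.
With the rebate, buyers effectively pay Pb = Ps − 15, where Ps is the price sellers receive.
Demand in terms of Ps becomes xd = 97.8 − 0.7(Ps − 15) = 108.3 - 0.7Ps. Setting this equal to supply: 108.3 - 0.7Ps = -87 + 3.5Ps, so Ps = 46.5.
Buyers pay Pb = 46.5 − 15 = 31.5; x' = -87 + 3.5·46.5 = 75.75.
ΔCS = ½(67 + 75.75)(44 − 31.5) = 892.1875; ΔPS = ½(67 + 75.75)(46.5 − 44) = 178.4375.
Government spending = 15 × 75.75 = 1136.25.
Net change = 892.1875 + 178.4375 − 1136.25 = -65.625. The loss equals the DWL triangle ½·15·8.75.

Net change in total surplus = -$65.625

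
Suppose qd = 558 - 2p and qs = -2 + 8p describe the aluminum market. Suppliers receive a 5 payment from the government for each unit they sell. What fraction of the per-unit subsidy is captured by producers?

Pre-subsidy: 558 - 2p = -2 + 8p gives p* = 56, q* = 446.
With the subsidy, sellers receive ps = pb + 5 for each unit, where pb is the price buyers pay.
Supply in terms of pb becomes qs = -2 + 8(pb + 5) = 38 + 8pb. Setting this equal to demand: 558 - 2pb = 38 + 8pb, so pb = 52.
Sellers receive ps = 52 + 5 = 57; q' = 558 − 2·52 = 454.
Buyers' price falls by p* − pb = 56 − 52 = 4; sellers' price rises by ps − p* = 57 − 56 = 1.
So producers capture 1/5 = 0.2 of each unit of subsidy.

Producer share = 0.2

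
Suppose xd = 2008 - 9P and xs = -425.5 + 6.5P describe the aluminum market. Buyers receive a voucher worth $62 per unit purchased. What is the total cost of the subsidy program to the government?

Government cost = $51398

Pre-subsidy: 2008 - 9P = -425.5 + 6.5P gives P* = 157, x* = 595.
With the rebate, buyers effectively pay Pb = Ps − 62, where Ps is the price sellers receive.
Demand in terms of Ps becomes xd = 2008 − 9(Ps − 62) = 2566 - 9Ps. Setting this equal to supply: 2566 - 9Ps = -425.5 + 6.5Ps, so Ps = 193.
Buyers pay Pb = 193 − 62 = 131; x' = -425.5 + 6.5·193 = 829.
Government outlay = subsidy × quantity = 62 × 829 = 51398.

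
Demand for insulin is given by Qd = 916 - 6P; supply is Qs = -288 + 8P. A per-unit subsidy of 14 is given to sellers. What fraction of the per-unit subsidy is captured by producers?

Producer share = 3/7

Pre-subsidy: 916 - 6P = -288 + 8P gives P* = 86, Q* = 400.
With the subsidy, sellers receive Ps = Pb + 14 for each unit, where Pb is the price buyers pay.
Supply in terms of Pb becomes Qs = -288 + 8(Pb + 14) = -176 + 8Pb. Setting this equal to demand: 916 - 6Pb = -176 + 8Pb, so Pb = 78.
Sellers receive Ps = 78 + 14 = 92; Q' = 916 − 6·78 = 448.
Buyers' price falls by P* − Pb = 86 − 78 = 8; sellers' price rises by Ps − P* = 92 − 86 = 6.
So producers capture 6/14 = 3/7 of each unit of subsidy.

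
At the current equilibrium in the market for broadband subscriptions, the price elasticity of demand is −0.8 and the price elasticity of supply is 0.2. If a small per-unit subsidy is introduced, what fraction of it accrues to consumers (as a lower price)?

For a small subsidy around the equilibrium, the benefit split depends on the relative slopes, which at a point are proportional to the elasticities.
Buyer share = εs/(εs + |εd|) = 0.2/(0.2 + 0.8) = 0.2; seller share = |εd|/(εs + |εd|) = 0.8.

Consumer share = 0.2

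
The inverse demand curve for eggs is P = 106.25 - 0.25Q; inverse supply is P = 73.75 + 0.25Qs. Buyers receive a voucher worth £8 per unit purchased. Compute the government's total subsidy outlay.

Pre-subsidy: 106.25 - 0.25Q = 73.75 + 0.25Q gives Q* = 65 and P* = 90.
With the rebate, buyers effectively pay Pb = Ps − 8, where Ps is the price sellers receive.
On the curves, Pb = 106.25 - 0.25Q and Ps = 73.75 + 0.25Q; the wedge Ps − Pb = 8 gives 73.75 + 0.25Q − (106.25 - 0.25Q) = 8, so Q' = 81.
Then Pb = 106.25 − 0.25·81 = 86 and Ps = 73.75 + 0.25·81 = 94.
Government outlay = subsidy × quantity = 8 × 81 = 648.

Government cost = £648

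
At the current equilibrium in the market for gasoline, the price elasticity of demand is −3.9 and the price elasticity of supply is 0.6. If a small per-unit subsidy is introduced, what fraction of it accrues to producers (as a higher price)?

For a small subsidy around the equilibrium, the benefit split depends on the relative slopes, which at a point are proportional to the elasticities.
Buyer share = εs/(εs + |εd|) = 0.6/(0.6 + 3.9) = 2/15; seller share = |εd|/(εs + |εd|) = 13/15.
So producers capture 13/15 of the subsidy.

Producer share = 13/15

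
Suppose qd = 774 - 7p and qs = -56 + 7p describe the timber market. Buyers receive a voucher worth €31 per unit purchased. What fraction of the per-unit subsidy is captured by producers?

Pre-subsidy: 774 - 7p = -56 + 7p gives p* = 415/7, q* = 359.
With the rebate, buyers effectively pay pb = ps − 31, where ps is the price sellers receive.
Demand in terms of ps becomes qd = 774 − 7(ps − 31) = 991 - 7ps. Setting this equal to supply: 991 - 7ps = -56 + 7ps, so ps = 1047/14.
Buyers pay pb = 1047/14 − 31 = 613/14; q' = -56 + 7·(1047/14) = 467.5.
Buyers' price falls by p* − pb = 415/7 − 613/14 = 15.5; sellers' price rises by ps − p* = 1047/14 − 415/7 = 15.5.
So producers capture 15.5/31 = 0.5 of each unit of subsidy.

Producer share = 0.5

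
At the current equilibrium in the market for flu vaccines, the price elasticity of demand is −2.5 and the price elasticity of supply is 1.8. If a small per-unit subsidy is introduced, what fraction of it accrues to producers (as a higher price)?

For a small subsidy around the equilibrium, the benefit split depends on the relative slopes, which at a point are proportional to the elasticities.
Buyer share = εs/(εs + |εd|) = 1.8/(1.8 + 2.5) = 18/43; seller share = |εd|/(εs + |εd|) = 25/43.
So producers capture 25/43 of the subsidy.

Producer share = 25/43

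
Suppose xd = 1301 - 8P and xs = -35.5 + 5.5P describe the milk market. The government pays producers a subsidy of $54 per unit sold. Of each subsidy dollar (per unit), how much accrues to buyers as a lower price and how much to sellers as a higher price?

Buyers gain $22 per unit; sellers gain $32 per unit

Pre-subsidy: 1301 - 8P = -35.5 + 5.5P gives P* = 99, x* = 509.
With the subsidy, sellers receive Ps = Pb + 54 for each unit, where Pb is the price buyers pay.
Supply in terms of Pb becomes xs = -35.5 + 5.5(Pb + 54) = 261.5 + 5.5Pb. Setting this equal to demand: 1301 - 8Pb = 261.5 + 5.5Pb, so Pb = 77.
Sellers receive Ps = 77 + 54 = 131; x' = 1301 − 8·77 = 685.
Buyers' price falls by P* − Pb = 99 − 77 = 22; sellers' price rises by Ps − P* = 131 − 99 = 32.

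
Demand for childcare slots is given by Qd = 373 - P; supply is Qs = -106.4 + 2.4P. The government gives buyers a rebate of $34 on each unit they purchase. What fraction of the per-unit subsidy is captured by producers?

Producer share = 5/17

Pre-subsidy: 373 - P = -106.4 + 2.4P gives P* = 141, Q* = 232.
With the rebate, buyers effectively pay Pb = Ps − 34, where Ps is the price sellers receive.
Demand in terms of Ps becomes Qd = 373 − 1(Ps − 34) = 407 - Ps. Setting this equal to supply: 407 - Ps = -106.4 + 2.4Ps, so Ps = 151.
Buyers pay Pb = 151 − 34 = 117; Q' = -106.4 + 2.4·151 = 256.
Buyers' price falls by P* − Pb = 141 − 117 = 24; sellers' price rises by Ps − P* = 151 − 141 = 10.
So producers capture 10/34 = 5/17 of each unit of subsidy.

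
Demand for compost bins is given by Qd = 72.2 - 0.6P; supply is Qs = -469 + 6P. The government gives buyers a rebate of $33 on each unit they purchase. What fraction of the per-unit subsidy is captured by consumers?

Consumer share = 10/11

Pre-subsidy: 72.2 - 0.6P = -469 + 6P gives P* = 82, Q* = 23.
With the rebate, buyers effectively pay Pb = Ps − 33, where Ps is the price sellers receive.
Demand in terms of Ps becomes Qd = 72.2 − 0.6(Ps − 33) = 92 - 0.6Ps. Setting this equal to supply: 92 - 0.6Ps = -469 + 6Ps, so Ps = 85.
Buyers pay Pb = 85 − 33 = 52; Q' = -469 + 6·85 = 41.
Buyers' price falls by P* − Pb = 82 − 52 = 30; sellers' price rises by Ps − P* = 85 − 82 = 3.
So consumers capture 30/33 = 10/11 of each unit of subsidy.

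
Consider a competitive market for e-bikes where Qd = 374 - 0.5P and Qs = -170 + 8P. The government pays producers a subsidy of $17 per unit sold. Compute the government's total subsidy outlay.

Government cost = $5950

Pre-subsidy: 374 - 0.5P = -170 + 8P gives P* = 64, Q* = 342.
With the subsidy, sellers receive Ps = Pb + 17 for each unit, where Pb is the price buyers pay.
Supply in terms of Pb becomes Qs = -170 + 8(Pb + 17) = -34 + 8Pb. Setting this equal to demand: 374 - 0.5Pb = -34 + 8Pb, so Pb = 48.
Sellers receive Ps = 48 + 17 = 65; Q' = 374 − 0.5·48 = 350.
Government outlay = subsidy × quantity = 17 × 350 = 5950.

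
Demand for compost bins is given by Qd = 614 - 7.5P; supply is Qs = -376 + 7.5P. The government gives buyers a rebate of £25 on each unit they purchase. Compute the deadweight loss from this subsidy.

Deadweight loss = £1171.875

Pre-subsidy: 614 - 7.5P = -376 + 7.5P gives P* = 66, Q* = 119.
With the rebate, buyers effectively pay Pb = Ps − 25, where Ps is the price sellers receive.
Demand in terms of Ps becomes Qd = 614 − 7.5(Ps − 25) = 801.5 - 7.5Ps. Setting this equal to supply: 801.5 - 7.5Ps = -376 + 7.5Ps, so Ps = 78.5.
Buyers pay Pb = 78.5 − 25 = 53.5; Q' = -376 + 7.5·78.5 = 212.75.
The subsidy expands output by 212.75 − 119 = 93.75 past the efficient level; on those units the gap between marginal cost and willingness to pay runs from 0 up to 25.
DWL = ½ × 25 × 93.75 = 1171.875.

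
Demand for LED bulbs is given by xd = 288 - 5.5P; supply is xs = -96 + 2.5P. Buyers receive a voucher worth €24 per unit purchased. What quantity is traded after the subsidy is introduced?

x' = 65.25

Pre-subsidy: 288 - 5.5P = -96 + 2.5P gives P* = 48, x* = 24.
With the rebate, buyers effectively pay Pb = Ps − 24, where Ps is the price sellers receive.
Demand in terms of Ps becomes xd = 288 − 5.5(Ps − 24) = 420 - 5.5Ps. Setting this equal to supply: 420 - 5.5Ps = -96 + 2.5Ps, so Ps = 64.5.
Buyers pay Pb = 64.5 − 24 = 40.5; x' = -96 + 2.5·64.5 = 65.25.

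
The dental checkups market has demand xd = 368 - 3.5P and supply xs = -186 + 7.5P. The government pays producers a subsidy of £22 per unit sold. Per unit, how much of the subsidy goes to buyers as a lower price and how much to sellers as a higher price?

Buyers gain £15 per unit; sellers gain £7 per unit

Pre-subsidy: 368 - 3.5P = -186 + 7.5P gives P* = 554/11, x* = 2109/11.
With the subsidy, sellers receive Ps = Pb + 22 for each unit, where Pb is the price buyers pay.
Supply in terms of Pb becomes xs = -186 + 7.5(Pb + 22) = -21 + 7.5Pb. Setting this equal to demand: 368 - 3.5Pb = -21 + 7.5Pb, so Pb = 389/11.
Sellers receive Ps = 389/11 + 22 = 631/11; x' = 368 − 3.5·(389/11) = 5373/22.
Buyers' price falls by P* − Pb = 554/11 − 389/11 = 15; sellers' price rises by Ps − P* = 631/11 − 554/11 = 7.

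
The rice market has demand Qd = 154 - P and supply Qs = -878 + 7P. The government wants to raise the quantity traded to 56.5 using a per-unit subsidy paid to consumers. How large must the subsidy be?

At Q = 56.5, invert demand for the buyer price: Pb = (154 − 56.5)/1 = 97.5; invert supply for the seller price: Ps = (56.5 − (-878))/7 = 133.5.
The subsidy must fill the gap: s = Ps − Pb = 133.5 − 97.5 = 36.

Required subsidy s = 36 per unit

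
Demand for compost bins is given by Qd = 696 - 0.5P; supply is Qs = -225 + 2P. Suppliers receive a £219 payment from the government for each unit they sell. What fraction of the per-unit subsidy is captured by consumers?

Pre-subsidy: 696 - 0.5P = -225 + 2P gives P* = 368.4, Q* = 511.8.
With the subsidy, sellers receive Ps = Pb + 219 for each unit, where Pb is the price buyers pay.
Supply in terms of Pb becomes Qs = -225 + 2(Pb + 219) = 213 + 2Pb. Setting this equal to demand: 696 - 0.5Pb = 213 + 2Pb, so Pb = 193.2.
Sellers receive Ps = 193.2 + 219 = 412.2; Q' = 696 − 0.5·193.2 = 599.4.
Buyers' price falls by P* − Pb = 368.4 − 193.2 = 175.2; sellers' price rises by Ps − P* = 412.2 − 368.4 = 43.8.
So consumers capture 175.2/219 = 0.8 of each unit of subsidy.

Consumer share = 0.8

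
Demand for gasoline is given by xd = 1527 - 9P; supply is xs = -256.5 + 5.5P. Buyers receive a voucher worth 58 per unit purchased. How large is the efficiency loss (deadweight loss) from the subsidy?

Pre-subsidy: 1527 - 9P = -256.5 + 5.5P gives P* = 123, x* = 420.
With the rebate, buyers effectively pay Pb = Ps − 58, where Ps is the price sellers receive.
Demand in terms of Ps becomes xd = 1527 − 9(Ps − 58) = 2049 - 9Ps. Setting this equal to supply: 2049 - 9Ps = -256.5 + 5.5Ps, so Ps = 159.
Buyers pay Pb = 159 − 58 = 101; x' = -256.5 + 5.5·159 = 618.
The subsidy expands output by 618 − 420 = 198 past the efficient level; on those units the gap between marginal cost and willingness to pay runs from 0 up to 58.
DWL = ½ × 58 × 198 = 5742.

Deadweight loss = 5742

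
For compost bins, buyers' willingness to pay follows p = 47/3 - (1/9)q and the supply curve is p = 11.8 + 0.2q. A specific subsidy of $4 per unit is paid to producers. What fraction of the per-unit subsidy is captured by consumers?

Pre-subsidy: 47/3 - (1/9)q = 11.8 + 0.2q gives q* = 87/7 and p* = 100/7.
With the subsidy, sellers receive ps = pb + 4 for each unit, where pb is the price buyers pay.
On the curves, pb = 47/3 - (1/9)q and ps = 11.8 + 0.2q; the wedge ps − pb = 4 gives 11.8 + 0.2q − (47/3 - (1/9)q) = 4, so q' = 177/7.
Then pb = 47/3 − (1/9)·(177/7) = 90/7 and ps = 11.8 + 0.2·(177/7) = 118/7.
Buyers' price falls by p* − pb = 100/7 − 90/7 = 10/7; sellers' price rises by ps − p* = 118/7 − 100/7 = 18/7.
So consumers capture (10/7)/4 = 5/14 of each unit of subsidy.

Consumer share = 5/14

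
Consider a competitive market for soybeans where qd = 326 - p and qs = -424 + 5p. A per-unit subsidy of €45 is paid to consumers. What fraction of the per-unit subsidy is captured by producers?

Producer share = 1/6

Pre-subsidy: 326 - p = -424 + 5p gives p* = 125, q* = 201.
With the rebate, buyers effectively pay pb = ps − 45, where ps is the price sellers receive.
Demand in terms of ps becomes qd = 326 − 1(ps − 45) = 371 - ps. Setting this equal to supply: 371 - ps = -424 + 5ps, so ps = 132.5.
Buyers pay pb = 132.5 − 45 = 87.5; q' = -424 + 5·132.5 = 238.5.
Buyers' price falls by p* − pb = 125 − 87.5 = 37.5; sellers' price rises by ps − p* = 132.5 − 125 = 7.5.
So producers capture 7.5/45 = 1/6 of each unit of subsidy.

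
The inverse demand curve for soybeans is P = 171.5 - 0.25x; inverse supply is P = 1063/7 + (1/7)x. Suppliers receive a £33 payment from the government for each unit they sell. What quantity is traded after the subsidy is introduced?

Pre-subsidy: 171.5 - 0.25x = 1063/7 + (1/7)x gives x* = 50 and P* = 159.
With the subsidy, sellers receive Ps = Pb + 33 for each unit, where Pb is the price buyers pay.
On the curves, Pb = 171.5 - 0.25x and Ps = 1063/7 + (1/7)x; the wedge Ps − Pb = 33 gives 1063/7 + (1/7)x − (171.5 - 0.25x) = 33, so x' = 134.
Then Pb = 171.5 − 0.25·134 = 138 and Ps = 1063/7 + (1/7)·134 = 171.

x' = 134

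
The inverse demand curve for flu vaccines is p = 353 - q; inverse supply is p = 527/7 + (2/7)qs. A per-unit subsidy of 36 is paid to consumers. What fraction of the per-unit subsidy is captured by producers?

Pre-subsidy: 353 - q = 527/7 + (2/7)q gives q* = 216 and p* = 137.
With the rebate, buyers effectively pay pb = ps − 36, where ps is the price sellers receive.
On the curves, pb = 353 - q and ps = 527/7 + (2/7)q; the wedge ps − pb = 36 gives 527/7 + (2/7)q − (353 - q) = 36, so q' = 244.
Then pb = 353 − 1·244 = 109 and ps = 527/7 + (2/7)·244 = 145.
Buyers' price falls by p* − pb = 137 − 109 = 28; sellers' price rises by ps − p* = 145 − 137 = 8.
So producers capture 8/36 = 2/9 of each unit of subsidy.

Producer share = 2/9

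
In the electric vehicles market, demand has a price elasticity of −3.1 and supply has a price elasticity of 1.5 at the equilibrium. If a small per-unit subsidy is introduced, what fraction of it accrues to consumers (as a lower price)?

For a small subsidy around the equilibrium, the benefit split depends on the relative slopes, which at a point are proportional to the elasticities.
Buyer share = εs/(εs + |εd|) = 1.5/(1.5 + 3.1) = 15/46; seller share = |εd|/(εs + |εd|) = 31/46.

Consumer share = 15/46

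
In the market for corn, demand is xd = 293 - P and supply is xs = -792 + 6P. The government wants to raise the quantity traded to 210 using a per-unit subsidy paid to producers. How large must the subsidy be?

At x = 210, invert demand for the buyer price: Pb = (293 − 210)/1 = 83; invert supply for the seller price: Ps = (210 − (-792))/6 = 167.
The subsidy must fill the gap: s = Ps − Pb = 167 − 83 = 84.

Required subsidy s = 84 per unit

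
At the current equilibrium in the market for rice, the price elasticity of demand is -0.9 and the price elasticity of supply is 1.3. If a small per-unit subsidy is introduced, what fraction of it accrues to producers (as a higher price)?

For a small subsidy around the equilibrium, the benefit split depends on the relative slopes, which at a point are proportional to the elasticities.
Buyer share = εs/(εs + |εd|) = 1.3/(1.3 + 0.9) = 13/22; seller share = |εd|/(εs + |εd|) = 9/22.
So producers capture 9/22 of the subsidy.

Producer share = 9/22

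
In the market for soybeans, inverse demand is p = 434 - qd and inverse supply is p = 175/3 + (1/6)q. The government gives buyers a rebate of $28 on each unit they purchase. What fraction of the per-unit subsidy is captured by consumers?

Pre-subsidy: 434 - q = 175/3 + (1/6)q gives q* = 322 and p* = 112.
With the rebate, buyers effectively pay pb = ps − 28, where ps is the price sellers receive.
On the curves, pb = 434 - q and ps = 175/3 + (1/6)q; the wedge ps − pb = 28 gives 175/3 + (1/6)q − (434 - q) = 28, so q' = 346.
Then pb = 434 − 1·346 = 88 and ps = 175/3 + (1/6)·346 = 116.
Buyers' price falls by p* − pb = 112 − 88 = 24; sellers' price rises by ps − p* = 116 − 112 = 4.
So consumers capture 24/28 = 6/7 of each unit of subsidy.

Consumer share = 6/7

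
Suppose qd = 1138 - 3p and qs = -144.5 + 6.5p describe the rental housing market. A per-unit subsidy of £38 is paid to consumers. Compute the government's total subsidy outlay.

Pre-subsidy: 1138 - 3p = -144.5 + 6.5p gives p* = 135, q* = 733.
With the rebate, buyers effectively pay pb = ps − 38, where ps is the price sellers receive.
Demand in terms of ps becomes qd = 1138 − 3(ps − 38) = 1252 - 3ps. Setting this equal to supply: 1252 - 3ps = -144.5 + 6.5ps, so ps = 147.
Buyers pay pb = 147 − 38 = 109; q' = -144.5 + 6.5·147 = 811.
Government outlay = subsidy × quantity = 38 × 811 = 30818.

Government cost = £30818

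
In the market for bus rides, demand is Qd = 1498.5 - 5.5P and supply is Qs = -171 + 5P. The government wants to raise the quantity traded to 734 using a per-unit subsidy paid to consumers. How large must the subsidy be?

Required subsidy s = 42 per unit

At Q = 734, invert demand for the buyer price: Pb = (1498.5 − 734)/5.5 = 139; invert supply for the seller price: Ps = (734 − (-171))/5 = 181.
The subsidy must fill the gap: s = Ps − Pb = 181 − 139 = 42.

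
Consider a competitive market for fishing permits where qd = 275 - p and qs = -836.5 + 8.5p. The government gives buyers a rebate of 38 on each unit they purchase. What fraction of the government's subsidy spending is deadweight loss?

Pre-subsidy: 275 - p = -836.5 + 8.5p gives p* = 117, q* = 158.
With the rebate, buyers effectively pay pb = ps − 38, where ps is the price sellers receive.
Demand in terms of ps becomes qd = 275 − 1(ps − 38) = 313 - ps. Setting this equal to supply: 313 - ps = -836.5 + 8.5ps, so ps = 121.
Buyers pay pb = 121 − 38 = 83; q' = -836.5 + 8.5·121 = 192.
ΔCS = ½(158 + 192)(117 − 83) = 5950; ΔPS = ½(158 + 192)(121 − 117) = 700.
Government spending = 38 × 192 = 7296.
DWL = ½ × 38 × (192 − 158) = 646; fraction = 646 / 7296 = 17/192.

DWL / government spending = 17/192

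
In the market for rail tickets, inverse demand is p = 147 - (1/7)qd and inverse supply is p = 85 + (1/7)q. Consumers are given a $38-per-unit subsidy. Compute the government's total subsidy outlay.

Pre-subsidy: 147 - (1/7)q = 85 + (1/7)q gives q* = 217 and p* = 116.
With the rebate, buyers effectively pay pb = ps − 38, where ps is the price sellers receive.
On the curves, pb = 147 - (1/7)q and ps = 85 + (1/7)q; the wedge ps − pb = 38 gives 85 + (1/7)q − (147 - (1/7)q) = 38, so q' = 350.
Then pb = 147 − (1/7)·350 = 97 and ps = 85 + (1/7)·350 = 135.
Government outlay = subsidy × quantity = 38 × 350 = 13300.

Government cost = $13300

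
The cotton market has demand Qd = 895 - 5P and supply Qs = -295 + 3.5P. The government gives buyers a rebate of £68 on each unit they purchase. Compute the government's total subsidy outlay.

Government cost = £22780

Pre-subsidy: 895 - 5P = -295 + 3.5P gives P* = 140, Q* = 195.
With the rebate, buyers effectively pay Pb = Ps − 68, where Ps is the price sellers receive.
Demand in terms of Ps becomes Qd = 895 − 5(Ps − 68) = 1235 - 5Ps. Setting this equal to supply: 1235 - 5Ps = -295 + 3.5Ps, so Ps = 180.
Buyers pay Pb = 180 − 68 = 112; Q' = -295 + 3.5·180 = 335.
Government outlay = subsidy × quantity = 68 × 335 = 22780.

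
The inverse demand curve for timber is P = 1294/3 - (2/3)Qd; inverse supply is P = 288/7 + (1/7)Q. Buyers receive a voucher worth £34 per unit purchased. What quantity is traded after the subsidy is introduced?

Q' = 524

Pre-subsidy: 1294/3 - (2/3)Q = 288/7 + (1/7)Q gives Q* = 482 and P* = 110.
With the rebate, buyers effectively pay Pb = Ps − 34, where Ps is the price sellers receive.
On the curves, Pb = 1294/3 - (2/3)Q and Ps = 288/7 + (1/7)Q; the wedge Ps − Pb = 34 gives 288/7 + (1/7)Q − (1294/3 - (2/3)Q) = 34, so Q' = 524.
Then Pb = 1294/3 − (2/3)·524 = 82 and Ps = 288/7 + (1/7)·524 = 116.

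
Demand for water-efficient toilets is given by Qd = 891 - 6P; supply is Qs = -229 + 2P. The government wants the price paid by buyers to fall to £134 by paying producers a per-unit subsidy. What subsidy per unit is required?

At a buyer price of 134, quantity demanded is 891 − 6·134 = 87.
Sellers supply 87 only when they receive Ps with -229 + 2·Ps = 87, i.e. Ps = 158.
s = Ps − Pb = 158 − 134 = 24.

Required subsidy s = £24 per unit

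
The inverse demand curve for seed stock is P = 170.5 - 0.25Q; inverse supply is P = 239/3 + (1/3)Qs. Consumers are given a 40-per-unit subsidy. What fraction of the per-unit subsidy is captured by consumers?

Consumer share = 3/7

Pre-subsidy: 170.5 - 0.25Q = 239/3 + (1/3)Q gives Q* = 1090/7 and P* = 921/7.
With the rebate, buyers effectively pay Pb = Ps − 40, where Ps is the price sellers receive.
On the curves, Pb = 170.5 - 0.25Q and Ps = 239/3 + (1/3)Q; the wedge Ps − Pb = 40 gives 239/3 + (1/3)Q − (170.5 - 0.25Q) = 40, so Q' = 1570/7.
Then Pb = 170.5 − 0.25·(1570/7) = 801/7 and Ps = 239/3 + (1/3)·(1570/7) = 1081/7.
Buyers' price falls by P* − Pb = 921/7 − 801/7 = 120/7; sellers' price rises by Ps − P* = 1081/7 − 921/7 = 160/7.
So consumers capture (120/7)/40 = 3/7 of each unit of subsidy.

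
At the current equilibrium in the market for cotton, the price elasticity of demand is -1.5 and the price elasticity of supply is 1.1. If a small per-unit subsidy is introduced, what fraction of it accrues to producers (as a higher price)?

Producer share = 15/26

For a small subsidy around the equilibrium, the benefit split depends on the relative slopes, which at a point are proportional to the elasticities.
Buyer share = εs/(εs + |εd|) = 1.1/(1.1 + 1.5) = 11/26; seller share = |εd|/(εs + |εd|) = 15/26.
So producers capture 15/26 of the subsidy.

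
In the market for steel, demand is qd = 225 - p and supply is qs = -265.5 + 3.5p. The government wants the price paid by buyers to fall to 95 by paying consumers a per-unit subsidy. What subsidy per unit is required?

Required subsidy s = 18 per unit

At a buyer price of 95, quantity demanded is 225 − 1·95 = 130.
Sellers supply 130 only when they receive ps with -265.5 + 3.5·ps = 130, i.e. ps = 113.
s = ps − pb = 113 − 95 = 18.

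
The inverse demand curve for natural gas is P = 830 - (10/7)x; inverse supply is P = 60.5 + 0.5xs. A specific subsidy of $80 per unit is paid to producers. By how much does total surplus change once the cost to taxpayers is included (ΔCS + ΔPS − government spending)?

Net change in total surplus = -44800/27

Pre-subsidy: 830 - (10/7)x = 60.5 + 0.5x gives x* = 399 and P* = 260.
With the subsidy, sellers receive Ps = Pb + 80 for each unit, where Pb is the price buyers pay.
On the curves, Pb = 830 - (10/7)x and Ps = 60.5 + 0.5x; the wedge Ps − Pb = 80 gives 60.5 + 0.5x − (830 - (10/7)x) = 80, so x' = 11893/27.
Then Pb = 830 − (10/7)·(11893/27) = 5420/27 and Ps = 60.5 + 0.5·(11893/27) = 7580/27.
ΔCS = ½(399 + 11893/27)(260 − 5420/27) = 18132800/729; ΔPS = ½(399 + 11893/27)(7580/27 − 260) = 6346480/729.
Government spending = 80 × 11893/27 = 951440/27.
Net change = 18132800/729 + 6346480/729 − 951440/27 = -44800/27. The loss equals the DWL triangle ½·80·1120/27.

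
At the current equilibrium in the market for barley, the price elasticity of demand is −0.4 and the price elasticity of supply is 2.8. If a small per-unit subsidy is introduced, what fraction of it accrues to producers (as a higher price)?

For a small subsidy around the equilibrium, the benefit split depends on the relative slopes, which at a point are proportional to the elasticities.
Buyer share = εs/(εs + |εd|) = 2.8/(2.8 + 0.4) = 0.875; seller share = |εd|/(εs + |εd|) = 0.125.
So producers capture 0.125 of the subsidy.

Producer share = 0.125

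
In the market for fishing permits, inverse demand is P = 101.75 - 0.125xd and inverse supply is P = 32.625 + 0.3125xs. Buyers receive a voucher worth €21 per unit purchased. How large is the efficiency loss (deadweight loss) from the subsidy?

Deadweight loss = €504

Pre-subsidy: 101.75 - 0.125x = 32.625 + 0.3125x gives x* = 158 and P* = 82.
With the rebate, buyers effectively pay Pb = Ps − 21, where Ps is the price sellers receive.
On the curves, Pb = 101.75 - 0.125x and Ps = 32.625 + 0.3125x; the wedge Ps − Pb = 21 gives 32.625 + 0.3125x − (101.75 - 0.125x) = 21, so x' = 206.
Then Pb = 101.75 − 0.125·206 = 76 and Ps = 32.625 + 0.3125·206 = 97.
The subsidy expands output by 206 − 158 = 48 past the efficient level; on those units the gap between marginal cost and willingness to pay runs from 0 up to 21.
DWL = ½ × 21 × 48 = 504.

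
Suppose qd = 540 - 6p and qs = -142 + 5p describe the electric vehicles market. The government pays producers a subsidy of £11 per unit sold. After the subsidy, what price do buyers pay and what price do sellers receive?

Pre-subsidy: 540 - 6p = -142 + 5p gives p* = 62, q* = 168.
With the subsidy, sellers receive ps = pb + 11 for each unit, where pb is the price buyers pay.
Supply in terms of pb becomes qs = -142 + 5(pb + 11) = -87 + 5pb. Setting this equal to demand: 540 - 6pb = -87 + 5pb, so pb = 57.
Sellers receive ps = 57 + 11 = 68; q' = 540 − 6·57 = 198.

Buyers pay £57; sellers receive £68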